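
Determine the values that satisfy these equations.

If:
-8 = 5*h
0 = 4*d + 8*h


Then:
d = 16/5
h = -8/5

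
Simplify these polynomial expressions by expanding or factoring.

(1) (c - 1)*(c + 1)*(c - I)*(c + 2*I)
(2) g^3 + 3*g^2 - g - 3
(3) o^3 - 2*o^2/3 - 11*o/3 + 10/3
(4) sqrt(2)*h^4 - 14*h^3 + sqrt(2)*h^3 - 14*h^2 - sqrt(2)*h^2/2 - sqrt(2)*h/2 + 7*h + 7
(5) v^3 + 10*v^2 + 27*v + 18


(1) = c^4 + I*c^3 + c^2 - I*c - 2
(2) = (g - 1)*(g + 1)*(g + 3)
(3) = (o - 5/3)*(o - 1)*(o + 2)
(4) = (h - 7*sqrt(2))*(h - sqrt(2)/2)*(h + sqrt(2)/2)*(sqrt(2)*h + sqrt(2))
(5) = (v + 1)*(v + 3)*(v + 6)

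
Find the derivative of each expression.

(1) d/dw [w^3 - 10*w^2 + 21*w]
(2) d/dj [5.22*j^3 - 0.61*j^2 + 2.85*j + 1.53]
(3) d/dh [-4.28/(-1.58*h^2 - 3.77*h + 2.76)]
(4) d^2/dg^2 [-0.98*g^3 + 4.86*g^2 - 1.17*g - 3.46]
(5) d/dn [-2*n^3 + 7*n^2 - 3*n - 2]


(1) = 3*w^2 - 20*w + 21
(2) = 15.66*j^2 - 1.22*j + 2.85
(3) = (-13.5248*h - 16.1356)/(1.58*h^2 + 3.77*h - 2.76)^2
(4) = 9.72 - 5.88*g
(5) = -6*n^2 + 14*n - 3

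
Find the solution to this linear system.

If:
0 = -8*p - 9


Then:
p = -9/8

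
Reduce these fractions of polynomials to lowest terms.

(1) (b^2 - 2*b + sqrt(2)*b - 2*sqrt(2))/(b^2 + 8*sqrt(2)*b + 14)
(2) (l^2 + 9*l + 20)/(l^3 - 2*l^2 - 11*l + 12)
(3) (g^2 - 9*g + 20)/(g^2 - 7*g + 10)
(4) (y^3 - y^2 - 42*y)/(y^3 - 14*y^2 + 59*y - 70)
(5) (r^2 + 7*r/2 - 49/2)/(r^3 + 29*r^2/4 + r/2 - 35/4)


(1) = (b - 2)/(b + 7*sqrt(2))
(2) = (l^2 + 9*l + 20)/(l^3 - 2*l^2 - 11*l + 12)
(3) = (g - 4)/(g - 2)
(4) = (y^2 + 6*y)/(y^2 - 7*y + 10)
(5) = (4*r - 14)/(4*r^2 + r - 5)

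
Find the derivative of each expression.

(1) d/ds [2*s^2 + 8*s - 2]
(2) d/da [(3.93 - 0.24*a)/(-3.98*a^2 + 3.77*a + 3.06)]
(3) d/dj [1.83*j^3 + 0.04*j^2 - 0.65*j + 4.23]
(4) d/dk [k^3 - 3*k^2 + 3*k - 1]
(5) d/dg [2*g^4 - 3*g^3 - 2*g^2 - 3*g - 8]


(1) = 4*s + 8
(2) = (-0.9552*a^2 + 31.2828*a - 15.5505)/(15.8404*a^4 - 30.0092*a^3 - 10.1447*a^2 + 23.0724*a + 9.3636)
(3) = 5.49*j^2 + 0.08*j - 0.65
(4) = 3*k^2 - 6*k + 3
(5) = 8*g^3 - 9*g^2 - 4*g - 3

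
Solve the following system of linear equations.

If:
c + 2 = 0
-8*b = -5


Then:
b = 5/8
c = -2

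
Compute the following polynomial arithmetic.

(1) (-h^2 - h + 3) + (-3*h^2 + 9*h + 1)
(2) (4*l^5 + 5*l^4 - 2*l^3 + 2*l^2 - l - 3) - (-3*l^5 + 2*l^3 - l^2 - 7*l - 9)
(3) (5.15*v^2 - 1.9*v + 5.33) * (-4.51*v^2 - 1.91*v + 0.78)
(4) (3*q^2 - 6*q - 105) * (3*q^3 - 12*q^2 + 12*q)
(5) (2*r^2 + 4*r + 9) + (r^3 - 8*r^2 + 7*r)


(1) = -4*h^2 + 8*h + 4
(2) = 7*l^5 + 5*l^4 - 4*l^3 + 3*l^2 + 6*l + 6
(3) = -23.2265*v^4 - 1.2675*v^3 - 16.3923*v^2 - 11.6623*v + 4.1574
(4) = 9*q^5 - 54*q^4 - 207*q^3 + 1188*q^2 - 1260*q
(5) = r^3 - 6*r^2 + 11*r + 9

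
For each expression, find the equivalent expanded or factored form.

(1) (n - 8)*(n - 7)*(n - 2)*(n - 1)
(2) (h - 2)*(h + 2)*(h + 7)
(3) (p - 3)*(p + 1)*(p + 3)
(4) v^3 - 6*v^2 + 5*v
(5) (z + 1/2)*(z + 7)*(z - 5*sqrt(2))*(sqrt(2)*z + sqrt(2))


(1) = n^4 - 18*n^3 + 103*n^2 - 198*n + 112
(2) = h^3 + 7*h^2 - 4*h - 28
(3) = p^3 + p^2 - 9*p - 9
(4) = v*(v - 5)*(v - 1)
(5) = sqrt(2)*z^4 - 10*z^3 + 17*sqrt(2)*z^3/2 - 85*z^2 + 11*sqrt(2)*z^2 - 110*z + 7*sqrt(2)*z/2 - 35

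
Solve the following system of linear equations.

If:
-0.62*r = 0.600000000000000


Then:
r = -0.97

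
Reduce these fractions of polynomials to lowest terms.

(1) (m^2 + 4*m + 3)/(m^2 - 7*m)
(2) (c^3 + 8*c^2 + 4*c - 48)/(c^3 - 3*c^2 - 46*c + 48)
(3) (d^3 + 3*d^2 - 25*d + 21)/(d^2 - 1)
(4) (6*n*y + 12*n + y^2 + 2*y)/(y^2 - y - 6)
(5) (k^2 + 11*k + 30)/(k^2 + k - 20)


(1) = (m^2 + 4*m + 3)/(m^2 - 7*m)
(2) = (c^2 + 2*c - 8)/(c^2 - 9*c + 8)
(3) = (d^2 + 4*d - 21)/(d + 1)
(4) = (6*n + y)/(y - 3)
(5) = (k + 6)/(k - 4)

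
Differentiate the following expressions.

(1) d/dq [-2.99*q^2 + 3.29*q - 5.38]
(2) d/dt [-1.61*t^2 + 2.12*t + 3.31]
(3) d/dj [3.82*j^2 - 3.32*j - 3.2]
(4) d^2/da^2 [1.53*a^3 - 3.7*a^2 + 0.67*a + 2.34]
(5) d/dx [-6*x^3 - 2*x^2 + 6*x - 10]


(1) = 3.29 - 5.98*q
(2) = 2.12 - 3.22*t
(3) = 7.64*j - 3.32
(4) = 9.18*a - 7.4
(5) = -18*x^2 - 4*x + 6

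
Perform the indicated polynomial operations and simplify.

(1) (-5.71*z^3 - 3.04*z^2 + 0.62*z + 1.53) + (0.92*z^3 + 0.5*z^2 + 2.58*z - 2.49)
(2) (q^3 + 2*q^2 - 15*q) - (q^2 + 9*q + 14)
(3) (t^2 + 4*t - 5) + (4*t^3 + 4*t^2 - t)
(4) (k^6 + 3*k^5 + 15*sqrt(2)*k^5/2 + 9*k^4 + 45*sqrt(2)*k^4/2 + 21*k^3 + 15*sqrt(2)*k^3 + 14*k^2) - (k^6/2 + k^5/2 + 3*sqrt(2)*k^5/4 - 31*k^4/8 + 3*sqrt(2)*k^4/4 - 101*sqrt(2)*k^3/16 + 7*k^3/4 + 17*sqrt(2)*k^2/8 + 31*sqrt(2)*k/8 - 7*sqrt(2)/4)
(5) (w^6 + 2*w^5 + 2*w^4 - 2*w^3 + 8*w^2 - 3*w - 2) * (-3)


(1) = -4.79*z^3 - 2.54*z^2 + 3.2*z - 0.96
(2) = q^3 + q^2 - 24*q - 14
(3) = 4*t^3 + 5*t^2 + 3*t - 5
(4) = k^6/2 + 5*k^5/2 + 27*sqrt(2)*k^5/4 + 103*k^4/8 + 87*sqrt(2)*k^4/4 + 77*k^3/4 + 341*sqrt(2)*k^3/16 - 17*sqrt(2)*k^2/8 + 14*k^2 - 31*sqrt(2)*k/8 + 7*sqrt(2)/4
(5) = -3*w^6 - 6*w^5 - 6*w^4 + 6*w^3 - 24*w^2 + 9*w + 6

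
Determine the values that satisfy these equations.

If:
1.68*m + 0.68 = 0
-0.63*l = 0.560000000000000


Then:
l = -0.89
m = -0.40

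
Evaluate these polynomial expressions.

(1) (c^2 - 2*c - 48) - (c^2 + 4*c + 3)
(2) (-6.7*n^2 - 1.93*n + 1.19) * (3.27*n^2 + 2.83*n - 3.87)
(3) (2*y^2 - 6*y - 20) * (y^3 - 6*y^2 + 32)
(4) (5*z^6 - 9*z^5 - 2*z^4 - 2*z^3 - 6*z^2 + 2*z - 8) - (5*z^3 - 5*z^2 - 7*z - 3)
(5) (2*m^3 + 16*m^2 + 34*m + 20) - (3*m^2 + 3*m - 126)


(1) = -6*c - 51
(2) = -21.909*n^4 - 25.2721*n^3 + 24.3584*n^2 + 10.8368*n - 4.6053
(3) = 2*y^5 - 18*y^4 + 16*y^3 + 184*y^2 - 192*y - 640
(4) = 5*z^6 - 9*z^5 - 2*z^4 - 7*z^3 - z^2 + 9*z - 5
(5) = 2*m^3 + 13*m^2 + 31*m + 146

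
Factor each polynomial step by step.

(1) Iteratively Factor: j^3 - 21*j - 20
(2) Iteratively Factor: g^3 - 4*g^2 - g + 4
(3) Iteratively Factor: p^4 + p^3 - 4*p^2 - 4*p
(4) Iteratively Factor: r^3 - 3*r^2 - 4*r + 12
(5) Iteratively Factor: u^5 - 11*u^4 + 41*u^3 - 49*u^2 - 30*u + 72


(1) = (j + 1)*(j^2 - j - 20) = (j - 5)*(j + 1)*(j + 4)
(2) = (g - 1)*(g^2 - 3*g - 4) = (g - 4)*(g - 1)*(g + 1)
(3) = (p)*(p^3 + p^2 - 4*p - 4) = p*(p + 1)*(p^2 - 4) = p*(p - 2)*(p + 1)*(p + 2)
(4) = (r + 2)*(r^2 - 5*r + 6) = (r - 2)*(r + 2)*(r - 3)
(5) = (u - 3)*(u^4 - 8*u^3 + 17*u^2 + 2*u - 24) = (u - 4)*(u - 3)*(u^3 - 4*u^2 + u + 6) = (u - 4)*(u - 3)*(u - 2)*(u^2 - 2*u - 3) = (u - 4)*(u - 3)^2*(u - 2)*(u + 1)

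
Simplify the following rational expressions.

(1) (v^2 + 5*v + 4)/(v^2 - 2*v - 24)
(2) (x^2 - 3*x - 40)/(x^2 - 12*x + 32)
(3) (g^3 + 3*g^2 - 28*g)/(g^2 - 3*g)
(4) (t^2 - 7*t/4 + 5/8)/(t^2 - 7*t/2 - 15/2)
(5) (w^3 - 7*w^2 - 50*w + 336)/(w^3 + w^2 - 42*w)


(1) = (v + 1)/(v - 6)
(2) = (x + 5)/(x - 4)
(3) = (g^2 + 3*g - 28)/(g - 3)
(4) = (8*t^2 - 14*t + 5)/(8*t^2 - 28*t - 60)
(5) = (w - 8)/w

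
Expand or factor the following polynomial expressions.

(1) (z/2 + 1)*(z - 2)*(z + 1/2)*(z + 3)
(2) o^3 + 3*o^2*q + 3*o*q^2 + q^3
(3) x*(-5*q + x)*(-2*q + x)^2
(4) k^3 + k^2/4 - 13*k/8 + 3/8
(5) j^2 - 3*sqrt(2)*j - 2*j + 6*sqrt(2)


(1) = z^4/2 + 7*z^3/4 - 5*z^2/4 - 7*z - 3
(2) = (o + q)^3
(3) = -20*q^3*x + 24*q^2*x^2 - 9*q*x^3 + x^4
(4) = (k - 1)*(k - 1/4)*(k + 3/2)
(5) = (j - 2)*(j - 3*sqrt(2))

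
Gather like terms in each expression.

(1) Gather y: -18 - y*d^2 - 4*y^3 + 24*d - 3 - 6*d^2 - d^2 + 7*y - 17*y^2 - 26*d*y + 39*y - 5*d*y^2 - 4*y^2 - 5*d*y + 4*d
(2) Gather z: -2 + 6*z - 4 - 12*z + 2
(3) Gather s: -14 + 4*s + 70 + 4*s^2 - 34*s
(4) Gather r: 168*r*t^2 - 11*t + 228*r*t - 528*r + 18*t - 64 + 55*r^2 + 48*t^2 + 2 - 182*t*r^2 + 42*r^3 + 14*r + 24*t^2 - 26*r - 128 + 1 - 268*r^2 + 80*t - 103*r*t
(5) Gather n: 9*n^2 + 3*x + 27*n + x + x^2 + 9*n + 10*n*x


(1) = -7*d^2 + 28*d - 4*y^3 + y^2*(-5*d - 21) + y*(-d^2 - 31*d + 46) - 21
(2) = -6*z - 4
(3) = 4*s^2 - 30*s + 56
(4) = 42*r^3 + r^2*(-182*t - 213) + r*(168*t^2 + 125*t - 540) + 72*t^2 + 87*t - 189
(5) = 9*n^2 + n*(10*x + 36) + x^2 + 4*x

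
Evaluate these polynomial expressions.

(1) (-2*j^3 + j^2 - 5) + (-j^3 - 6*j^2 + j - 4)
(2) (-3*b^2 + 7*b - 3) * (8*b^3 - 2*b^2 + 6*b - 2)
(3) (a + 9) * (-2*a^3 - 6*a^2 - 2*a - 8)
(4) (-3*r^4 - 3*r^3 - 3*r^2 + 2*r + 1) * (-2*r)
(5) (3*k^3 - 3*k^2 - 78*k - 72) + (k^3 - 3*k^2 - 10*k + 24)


(1) = -3*j^3 - 5*j^2 + j - 9
(2) = -24*b^5 + 62*b^4 - 56*b^3 + 54*b^2 - 32*b + 6
(3) = -2*a^4 - 24*a^3 - 56*a^2 - 26*a - 72
(4) = 6*r^5 + 6*r^4 + 6*r^3 - 4*r^2 - 2*r
(5) = 4*k^3 - 6*k^2 - 88*k - 48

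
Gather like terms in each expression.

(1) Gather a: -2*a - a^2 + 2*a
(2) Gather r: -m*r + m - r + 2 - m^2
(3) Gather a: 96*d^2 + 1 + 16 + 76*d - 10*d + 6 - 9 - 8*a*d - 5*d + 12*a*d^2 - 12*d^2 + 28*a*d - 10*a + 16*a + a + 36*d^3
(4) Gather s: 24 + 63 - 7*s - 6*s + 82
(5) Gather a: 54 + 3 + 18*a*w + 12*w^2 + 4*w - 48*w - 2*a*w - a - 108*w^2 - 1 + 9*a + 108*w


(1) = -a^2
(2) = -m^2 + m + r*(-m - 1) + 2
(3) = a*(12*d^2 + 20*d + 7) + 36*d^3 + 84*d^2 + 61*d + 14
(4) = 169 - 13*s
(5) = a*(16*w + 8) - 96*w^2 + 64*w + 56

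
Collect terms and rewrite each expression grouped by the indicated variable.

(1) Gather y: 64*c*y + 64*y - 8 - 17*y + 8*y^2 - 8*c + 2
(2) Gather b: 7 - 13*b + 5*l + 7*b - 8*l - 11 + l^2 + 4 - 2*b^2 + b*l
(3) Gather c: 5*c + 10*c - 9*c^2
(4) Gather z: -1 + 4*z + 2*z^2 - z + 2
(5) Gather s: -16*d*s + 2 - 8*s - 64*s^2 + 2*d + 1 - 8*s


(1) = -8*c + 8*y^2 + y*(64*c + 47) - 6
(2) = -2*b^2 + b*(l - 6) + l^2 - 3*l
(3) = -9*c^2 + 15*c
(4) = 2*z^2 + 3*z + 1
(5) = 2*d - 64*s^2 + s*(-16*d - 16) + 3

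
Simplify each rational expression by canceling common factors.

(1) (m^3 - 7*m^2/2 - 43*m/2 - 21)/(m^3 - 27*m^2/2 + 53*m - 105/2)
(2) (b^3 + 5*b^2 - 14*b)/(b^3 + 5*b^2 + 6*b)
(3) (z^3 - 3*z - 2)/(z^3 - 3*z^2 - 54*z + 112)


(1) = (2*m^2 + 7*m + 6)/(2*m^2 - 13*m + 15)
(2) = (b^2 + 5*b - 14)/(b^2 + 5*b + 6)
(3) = (z^2 + 2*z + 1)/(z^2 - z - 56)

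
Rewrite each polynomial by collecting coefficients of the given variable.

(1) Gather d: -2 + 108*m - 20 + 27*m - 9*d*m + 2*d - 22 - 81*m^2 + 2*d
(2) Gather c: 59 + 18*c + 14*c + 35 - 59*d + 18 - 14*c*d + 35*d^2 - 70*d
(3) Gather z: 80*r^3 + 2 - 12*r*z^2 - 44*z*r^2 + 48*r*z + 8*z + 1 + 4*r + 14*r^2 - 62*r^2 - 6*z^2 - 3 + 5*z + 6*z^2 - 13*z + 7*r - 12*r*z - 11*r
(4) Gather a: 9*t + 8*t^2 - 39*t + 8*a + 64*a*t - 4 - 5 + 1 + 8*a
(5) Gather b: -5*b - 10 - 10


(1) = d*(4 - 9*m) - 81*m^2 + 135*m - 44
(2) = c*(32 - 14*d) + 35*d^2 - 129*d + 112
(3) = 80*r^3 - 48*r^2 - 12*r*z^2 + z*(-44*r^2 + 36*r)
(4) = a*(64*t + 16) + 8*t^2 - 30*t - 8
(5) = -5*b - 20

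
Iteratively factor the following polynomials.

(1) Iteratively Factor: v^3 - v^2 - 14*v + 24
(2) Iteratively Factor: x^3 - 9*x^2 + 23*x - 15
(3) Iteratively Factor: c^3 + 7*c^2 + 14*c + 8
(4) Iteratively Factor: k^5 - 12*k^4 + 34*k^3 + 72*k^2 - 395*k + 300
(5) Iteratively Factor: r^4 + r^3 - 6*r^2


(1) = (v - 3)*(v^2 + 2*v - 8) = (v - 3)*(v - 2)*(v + 4)
(2) = (x - 1)*(x^2 - 8*x + 15) = (x - 3)*(x - 1)*(x - 5)
(3) = (c + 4)*(c^2 + 3*c + 2) = (c + 1)*(c + 4)*(c + 2)
(4) = (k - 5)*(k^4 - 7*k^3 - k^2 + 67*k - 60) = (k - 5)*(k - 1)*(k^3 - 6*k^2 - 7*k + 60) = (k - 5)*(k - 1)*(k + 3)*(k^2 - 9*k + 20) = (k - 5)*(k - 4)*(k - 1)*(k + 3)*(k - 5)
(5) = (r)*(r^3 + r^2 - 6*r) = r^2*(r^2 + r - 6) = r^2*(r + 3)*(r - 2)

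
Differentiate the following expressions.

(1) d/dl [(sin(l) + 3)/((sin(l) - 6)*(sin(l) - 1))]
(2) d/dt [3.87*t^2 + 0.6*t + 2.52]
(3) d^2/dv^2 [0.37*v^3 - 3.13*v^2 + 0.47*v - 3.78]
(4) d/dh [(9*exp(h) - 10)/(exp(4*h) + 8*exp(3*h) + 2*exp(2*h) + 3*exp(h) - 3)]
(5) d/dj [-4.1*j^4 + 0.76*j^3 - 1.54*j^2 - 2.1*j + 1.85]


(1) = (-sin(l)^2 - 6*sin(l) + 27)*cos(l)/((sin(l) - 6)^2*(sin(l) - 1)^2)
(2) = 7.74*t + 0.6
(3) = 2.22*v - 6.26
(4) = (-27*exp(4*h) - 104*exp(3*h) + 222*exp(2*h) + 40*exp(h) + 3)*exp(h)/(exp(8*h) + 16*exp(7*h) + 68*exp(6*h) + 38*exp(5*h) + 46*exp(4*h) - 36*exp(3*h) - 3*exp(2*h) - 18*exp(h) + 9)
(5) = -16.4*j^3 + 2.28*j^2 - 3.08*j - 2.1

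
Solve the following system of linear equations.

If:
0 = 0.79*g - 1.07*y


Then:
g = 1.35443037974684*y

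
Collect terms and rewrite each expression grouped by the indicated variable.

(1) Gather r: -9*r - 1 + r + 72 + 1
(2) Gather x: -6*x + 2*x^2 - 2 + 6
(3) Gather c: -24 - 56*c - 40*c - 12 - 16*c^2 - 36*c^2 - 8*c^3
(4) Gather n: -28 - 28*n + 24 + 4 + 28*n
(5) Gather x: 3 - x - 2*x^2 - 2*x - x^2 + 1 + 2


(1) = 72 - 8*r
(2) = 2*x^2 - 6*x + 4
(3) = -8*c^3 - 52*c^2 - 96*c - 36
(4) = 0
(5) = -3*x^2 - 3*x + 6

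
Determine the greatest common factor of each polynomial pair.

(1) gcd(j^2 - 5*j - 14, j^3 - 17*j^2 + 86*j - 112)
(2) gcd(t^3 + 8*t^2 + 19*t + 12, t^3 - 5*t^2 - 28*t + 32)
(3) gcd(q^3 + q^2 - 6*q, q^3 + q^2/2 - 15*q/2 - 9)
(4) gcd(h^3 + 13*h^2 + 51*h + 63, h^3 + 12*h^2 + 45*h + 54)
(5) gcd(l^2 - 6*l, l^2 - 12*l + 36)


(1) = gcd((j - 7)*(j + 2), (j - 8)*(j - 7)*(j - 2)) = j - 7
(2) = t + 4
(3) = 1
(4) = h^2 + 6*h + 9
(5) = gcd(l*(l - 6), (l - 6)^2) = l - 6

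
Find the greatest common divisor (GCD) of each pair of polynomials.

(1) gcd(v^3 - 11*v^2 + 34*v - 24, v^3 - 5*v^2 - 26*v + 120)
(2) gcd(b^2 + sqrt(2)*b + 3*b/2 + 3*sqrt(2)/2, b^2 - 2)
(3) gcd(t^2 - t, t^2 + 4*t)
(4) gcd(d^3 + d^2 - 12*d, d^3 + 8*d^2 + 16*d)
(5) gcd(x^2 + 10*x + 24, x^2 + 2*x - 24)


(1) = v^2 - 10*v + 24
(2) = b + sqrt(2)
(3) = t
(4) = d^2 + 4*d
(5) = x + 6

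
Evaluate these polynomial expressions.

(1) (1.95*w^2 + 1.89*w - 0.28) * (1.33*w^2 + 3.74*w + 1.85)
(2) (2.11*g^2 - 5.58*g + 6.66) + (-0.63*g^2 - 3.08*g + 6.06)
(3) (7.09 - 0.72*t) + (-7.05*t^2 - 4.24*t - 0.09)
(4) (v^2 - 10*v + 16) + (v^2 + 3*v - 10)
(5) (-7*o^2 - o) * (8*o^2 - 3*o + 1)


(1) = 2.5935*w^4 + 9.8067*w^3 + 10.3037*w^2 + 2.4493*w - 0.518
(2) = 1.48*g^2 - 8.66*g + 12.72
(3) = -7.05*t^2 - 4.96*t + 7.0
(4) = 2*v^2 - 7*v + 6
(5) = -56*o^4 + 13*o^3 - 4*o^2 - o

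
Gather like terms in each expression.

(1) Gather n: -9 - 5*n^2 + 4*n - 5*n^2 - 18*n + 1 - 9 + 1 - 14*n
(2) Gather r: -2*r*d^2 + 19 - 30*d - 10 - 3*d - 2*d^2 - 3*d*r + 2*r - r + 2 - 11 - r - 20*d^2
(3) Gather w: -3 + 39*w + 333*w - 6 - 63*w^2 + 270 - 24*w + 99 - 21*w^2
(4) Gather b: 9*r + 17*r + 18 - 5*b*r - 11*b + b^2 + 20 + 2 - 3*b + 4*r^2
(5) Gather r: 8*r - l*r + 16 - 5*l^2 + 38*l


(1) = -10*n^2 - 28*n - 16
(2) = -22*d^2 - 33*d + r*(-2*d^2 - 3*d)
(3) = -84*w^2 + 348*w + 360
(4) = b^2 + b*(-5*r - 14) + 4*r^2 + 26*r + 40
(5) = -5*l^2 + 38*l + r*(8 - l) + 16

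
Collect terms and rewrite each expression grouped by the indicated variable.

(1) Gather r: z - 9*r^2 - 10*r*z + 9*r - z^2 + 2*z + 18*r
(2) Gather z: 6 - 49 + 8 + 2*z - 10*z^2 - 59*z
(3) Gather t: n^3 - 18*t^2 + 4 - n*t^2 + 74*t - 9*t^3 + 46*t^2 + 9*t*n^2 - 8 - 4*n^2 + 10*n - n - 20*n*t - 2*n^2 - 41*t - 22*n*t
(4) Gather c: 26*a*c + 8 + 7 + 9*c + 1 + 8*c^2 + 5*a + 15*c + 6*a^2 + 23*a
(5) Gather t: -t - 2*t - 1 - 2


(1) = -9*r^2 + r*(27 - 10*z) - z^2 + 3*z
(2) = -10*z^2 - 57*z - 35
(3) = n^3 - 6*n^2 + 9*n - 9*t^3 + t^2*(28 - n) + t*(9*n^2 - 42*n + 33) - 4
(4) = 6*a^2 + 28*a + 8*c^2 + c*(26*a + 24) + 16
(5) = -3*t - 3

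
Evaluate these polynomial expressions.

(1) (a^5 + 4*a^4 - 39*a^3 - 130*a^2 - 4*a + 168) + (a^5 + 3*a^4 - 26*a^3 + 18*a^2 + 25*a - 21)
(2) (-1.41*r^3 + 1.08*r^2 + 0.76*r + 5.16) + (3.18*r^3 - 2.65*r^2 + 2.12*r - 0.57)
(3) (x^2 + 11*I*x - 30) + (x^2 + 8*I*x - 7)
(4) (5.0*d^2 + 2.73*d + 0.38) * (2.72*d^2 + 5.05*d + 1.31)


(1) = 2*a^5 + 7*a^4 - 65*a^3 - 112*a^2 + 21*a + 147
(2) = 1.77*r^3 - 1.57*r^2 + 2.88*r + 4.59
(3) = 2*x^2 + 19*I*x - 37
(4) = 13.6*d^4 + 32.6756*d^3 + 21.3701*d^2 + 5.4953*d + 0.4978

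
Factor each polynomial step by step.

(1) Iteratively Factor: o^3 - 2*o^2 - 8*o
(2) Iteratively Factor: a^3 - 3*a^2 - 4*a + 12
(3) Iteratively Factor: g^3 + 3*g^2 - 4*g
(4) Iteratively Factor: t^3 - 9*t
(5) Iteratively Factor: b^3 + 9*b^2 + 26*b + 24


(1) = (o)*(o^2 - 2*o - 8) = o*(o - 4)*(o + 2)
(2) = (a - 2)*(a^2 - a - 6) = (a - 2)*(a + 2)*(a - 3)
(3) = (g + 4)*(g^2 - g) = g*(g + 4)*(g - 1)
(4) = (t)*(t^2 - 9) = t*(t - 3)*(t + 3)
(5) = (b + 4)*(b^2 + 5*b + 6) = (b + 2)*(b + 4)*(b + 3)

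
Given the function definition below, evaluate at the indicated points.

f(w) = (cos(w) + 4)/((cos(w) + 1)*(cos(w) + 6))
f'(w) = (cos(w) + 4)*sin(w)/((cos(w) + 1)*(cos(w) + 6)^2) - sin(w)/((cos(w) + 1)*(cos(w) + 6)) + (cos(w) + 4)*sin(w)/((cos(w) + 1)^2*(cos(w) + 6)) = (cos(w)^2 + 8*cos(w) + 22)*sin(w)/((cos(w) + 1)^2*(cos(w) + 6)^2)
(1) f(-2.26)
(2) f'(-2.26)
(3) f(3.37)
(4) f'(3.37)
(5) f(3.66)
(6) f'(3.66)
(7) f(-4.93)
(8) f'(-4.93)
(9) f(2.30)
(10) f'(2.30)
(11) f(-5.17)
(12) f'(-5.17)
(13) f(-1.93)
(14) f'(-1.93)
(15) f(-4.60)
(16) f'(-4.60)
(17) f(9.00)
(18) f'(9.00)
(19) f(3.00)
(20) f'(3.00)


(1) = 1.72
(2) = -3.50
(3) = 23.18
(4) = -201.41
(5) = 4.64
(6) = -17.23
(7) = 0.56
(8) = 0.41
(9) = 1.87
(10) = 4.03
(11) = 0.48
(12) = 0.27
(13) = 1.00
(14) = -1.35
(15) = 0.74
(16) = 0.77
(17) = 6.83
(18) = 31.32
(19) = 60.03
(20) = 845.45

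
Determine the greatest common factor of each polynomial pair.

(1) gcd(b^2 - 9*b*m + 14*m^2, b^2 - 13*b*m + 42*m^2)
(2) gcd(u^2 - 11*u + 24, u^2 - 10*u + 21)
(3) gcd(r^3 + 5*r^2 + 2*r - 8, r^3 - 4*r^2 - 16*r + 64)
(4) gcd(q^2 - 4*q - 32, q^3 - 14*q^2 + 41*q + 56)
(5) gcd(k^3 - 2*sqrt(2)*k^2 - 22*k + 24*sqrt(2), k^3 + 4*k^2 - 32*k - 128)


(1) = b - 7*m
(2) = u - 3
(3) = gcd((r - 1)*(r + 2)*(r + 4), (r - 4)^2*(r + 4)) = r + 4
(4) = q - 8
(5) = gcd((k - 4*sqrt(2))*(k - sqrt(2))*(k + 3*sqrt(2)), (k + 4)*(k - 4*sqrt(2))*(k + 4*sqrt(2))) = k - 4*sqrt(2)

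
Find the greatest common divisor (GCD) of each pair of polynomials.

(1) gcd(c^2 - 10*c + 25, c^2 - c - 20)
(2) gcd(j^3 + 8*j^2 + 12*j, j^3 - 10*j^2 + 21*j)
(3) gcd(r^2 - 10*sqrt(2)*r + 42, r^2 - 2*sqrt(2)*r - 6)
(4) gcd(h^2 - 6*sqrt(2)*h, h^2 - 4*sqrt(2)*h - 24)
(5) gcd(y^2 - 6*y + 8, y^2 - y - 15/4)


(1) = c - 5
(2) = gcd(j*(j + 2)*(j + 6), j*(j - 7)*(j - 3)) = j
(3) = r - 3*sqrt(2)
(4) = gcd(h*(h - 6*sqrt(2)), (h - 6*sqrt(2))*(h + 2*sqrt(2))) = h - 6*sqrt(2)
(5) = 1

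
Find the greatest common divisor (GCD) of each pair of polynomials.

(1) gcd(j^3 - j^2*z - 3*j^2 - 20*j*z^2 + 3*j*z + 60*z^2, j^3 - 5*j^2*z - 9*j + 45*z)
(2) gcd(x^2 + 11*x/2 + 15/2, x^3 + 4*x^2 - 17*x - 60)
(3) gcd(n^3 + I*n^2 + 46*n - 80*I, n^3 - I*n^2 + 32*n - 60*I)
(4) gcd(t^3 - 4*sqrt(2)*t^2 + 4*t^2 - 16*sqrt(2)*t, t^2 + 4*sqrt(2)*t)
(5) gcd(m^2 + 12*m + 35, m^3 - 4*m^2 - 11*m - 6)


(1) = gcd((j - 3)*(j - 5*z)*(j + 4*z), (j - 3)*(j + 3)*(j - 5*z)) = -j^2 + 5*j*z + 3*j - 15*z
(2) = gcd((x + 5/2)*(x + 3), (x - 4)*(x + 3)*(x + 5)) = x + 3
(3) = n^2 - 7*I*n - 10
(4) = gcd(t*(t + 4)*(t - 4*sqrt(2)), t*(t + 4*sqrt(2))) = t
(5) = 1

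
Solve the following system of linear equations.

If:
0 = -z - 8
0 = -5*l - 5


Then:
l = -1
z = -8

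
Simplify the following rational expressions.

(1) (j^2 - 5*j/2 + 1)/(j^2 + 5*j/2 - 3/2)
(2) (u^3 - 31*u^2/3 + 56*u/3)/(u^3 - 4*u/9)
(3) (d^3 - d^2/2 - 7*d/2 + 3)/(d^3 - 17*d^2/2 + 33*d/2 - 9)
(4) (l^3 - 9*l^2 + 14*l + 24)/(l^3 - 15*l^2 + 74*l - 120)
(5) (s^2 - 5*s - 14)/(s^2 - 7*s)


(1) = (j - 2)/(j + 3)
(2) = (9*u^2 - 93*u + 168)/(9*u^2 - 4)
(3) = (d + 2)/(d - 6)
(4) = (l + 1)/(l - 5)
(5) = (s + 2)/s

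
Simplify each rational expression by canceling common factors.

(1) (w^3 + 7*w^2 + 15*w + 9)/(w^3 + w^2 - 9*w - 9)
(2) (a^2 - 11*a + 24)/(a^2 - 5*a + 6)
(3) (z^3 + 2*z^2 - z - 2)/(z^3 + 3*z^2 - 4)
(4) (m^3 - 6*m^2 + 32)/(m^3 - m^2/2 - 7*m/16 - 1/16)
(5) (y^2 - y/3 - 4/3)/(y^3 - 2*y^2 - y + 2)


(1) = (w + 3)/(w - 3)
(2) = (a - 8)/(a - 2)
(3) = (z + 1)/(z + 2)
(4) = (16*m^3 - 96*m^2 + 512)/(16*m^3 - 8*m^2 - 7*m - 1)
(5) = (3*y - 4)/(3*y^2 - 9*y + 6)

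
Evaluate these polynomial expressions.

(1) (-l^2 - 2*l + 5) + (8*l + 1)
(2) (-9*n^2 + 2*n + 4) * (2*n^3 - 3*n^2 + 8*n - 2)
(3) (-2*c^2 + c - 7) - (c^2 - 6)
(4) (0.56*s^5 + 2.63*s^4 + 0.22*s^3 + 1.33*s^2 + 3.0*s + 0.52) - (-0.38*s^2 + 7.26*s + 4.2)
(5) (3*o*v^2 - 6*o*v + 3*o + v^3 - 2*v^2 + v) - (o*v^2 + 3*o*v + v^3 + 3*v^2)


(1) = -l^2 + 6*l + 6
(2) = -18*n^5 + 31*n^4 - 70*n^3 + 22*n^2 + 28*n - 8
(3) = -3*c^2 + c - 1
(4) = 0.56*s^5 + 2.63*s^4 + 0.22*s^3 + 1.71*s^2 - 4.26*s - 3.68
(5) = 2*o*v^2 - 9*o*v + 3*o - 5*v^2 + v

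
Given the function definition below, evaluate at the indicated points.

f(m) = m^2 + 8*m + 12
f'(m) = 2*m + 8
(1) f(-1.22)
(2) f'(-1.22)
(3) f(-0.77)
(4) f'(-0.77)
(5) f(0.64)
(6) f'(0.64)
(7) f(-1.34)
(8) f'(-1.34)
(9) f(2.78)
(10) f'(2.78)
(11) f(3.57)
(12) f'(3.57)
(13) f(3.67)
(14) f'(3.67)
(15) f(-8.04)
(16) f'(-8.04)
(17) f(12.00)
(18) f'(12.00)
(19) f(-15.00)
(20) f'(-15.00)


(1) = 3.73
(2) = 5.56
(3) = 6.43
(4) = 6.46
(5) = 17.53
(6) = 9.28
(7) = 3.08
(8) = 5.32
(9) = 41.97
(10) = 13.56
(11) = 53.30
(12) = 15.14
(13) = 54.83
(14) = 15.34
(15) = 12.32
(16) = -8.08
(17) = 252.00
(18) = 32.00
(19) = 117.00
(20) = -22.00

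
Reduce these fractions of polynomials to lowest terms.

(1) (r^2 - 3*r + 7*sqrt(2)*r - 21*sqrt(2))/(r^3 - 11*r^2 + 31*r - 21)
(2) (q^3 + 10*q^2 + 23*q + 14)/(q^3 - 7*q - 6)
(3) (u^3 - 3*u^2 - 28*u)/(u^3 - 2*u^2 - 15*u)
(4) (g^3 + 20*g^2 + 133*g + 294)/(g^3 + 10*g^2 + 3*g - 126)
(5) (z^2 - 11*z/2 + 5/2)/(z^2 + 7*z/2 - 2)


(1) = (r + 7*sqrt(2))/(r^2 - 8*r + 7)
(2) = (q + 7)/(q - 3)
(3) = (u^2 - 3*u - 28)/(u^2 - 2*u - 15)
(4) = (g + 7)/(g - 3)
(5) = (z - 5)/(z + 4)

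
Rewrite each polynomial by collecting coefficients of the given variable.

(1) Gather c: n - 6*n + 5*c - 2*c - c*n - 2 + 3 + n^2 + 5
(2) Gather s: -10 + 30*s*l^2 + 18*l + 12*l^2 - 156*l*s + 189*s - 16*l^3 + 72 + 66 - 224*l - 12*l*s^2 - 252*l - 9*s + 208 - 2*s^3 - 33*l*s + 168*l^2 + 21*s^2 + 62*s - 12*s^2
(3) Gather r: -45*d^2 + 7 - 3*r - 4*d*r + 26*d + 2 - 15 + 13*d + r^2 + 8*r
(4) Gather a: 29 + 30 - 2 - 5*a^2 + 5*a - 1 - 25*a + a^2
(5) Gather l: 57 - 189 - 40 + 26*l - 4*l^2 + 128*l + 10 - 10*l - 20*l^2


(1) = c*(3 - n) + n^2 - 5*n + 6
(2) = -16*l^3 + 180*l^2 - 458*l - 2*s^3 + s^2*(9 - 12*l) + s*(30*l^2 - 189*l + 242) + 336
(3) = -45*d^2 + 39*d + r^2 + r*(5 - 4*d) - 6
(4) = -4*a^2 - 20*a + 56
(5) = -24*l^2 + 144*l - 162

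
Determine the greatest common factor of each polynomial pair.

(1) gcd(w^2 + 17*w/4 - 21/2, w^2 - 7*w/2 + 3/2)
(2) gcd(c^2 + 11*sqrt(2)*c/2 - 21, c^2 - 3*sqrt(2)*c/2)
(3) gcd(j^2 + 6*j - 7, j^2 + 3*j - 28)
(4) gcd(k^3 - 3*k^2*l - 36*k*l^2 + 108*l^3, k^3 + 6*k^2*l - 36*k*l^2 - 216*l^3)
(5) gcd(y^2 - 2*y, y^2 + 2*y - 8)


(1) = gcd((w - 7/4)*(w + 6), (w - 3)*(w - 1/2)) = 1
(2) = c - 3*sqrt(2)/2
(3) = j + 7
(4) = gcd((k - 6*l)*(k - 3*l)*(k + 6*l), (k - 6*l)*(k + 6*l)^2) = k^2 - 36*l^2
(5) = y - 2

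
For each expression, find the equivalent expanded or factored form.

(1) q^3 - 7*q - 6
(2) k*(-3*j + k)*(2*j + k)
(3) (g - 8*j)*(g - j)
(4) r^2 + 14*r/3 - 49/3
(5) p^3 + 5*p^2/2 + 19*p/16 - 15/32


(1) = (q - 3)*(q + 1)*(q + 2)
(2) = -6*j^2*k - j*k^2 + k^3
(3) = g^2 - 9*g*j + 8*j^2
(4) = (r - 7/3)*(r + 7)
(5) = (p - 1/4)*(p + 5/4)*(p + 3/2)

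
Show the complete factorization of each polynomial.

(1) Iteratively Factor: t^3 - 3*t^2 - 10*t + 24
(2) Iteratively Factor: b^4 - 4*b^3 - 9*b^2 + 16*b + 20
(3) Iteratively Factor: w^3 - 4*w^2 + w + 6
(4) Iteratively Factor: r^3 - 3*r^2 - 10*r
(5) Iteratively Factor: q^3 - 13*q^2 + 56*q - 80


(1) = (t - 2)*(t^2 - t - 12) = (t - 2)*(t + 3)*(t - 4)
(2) = (b - 2)*(b^3 - 2*b^2 - 13*b - 10) = (b - 2)*(b + 1)*(b^2 - 3*b - 10) = (b - 5)*(b - 2)*(b + 1)*(b + 2)
(3) = (w + 1)*(w^2 - 5*w + 6) = (w - 3)*(w + 1)*(w - 2)
(4) = (r + 2)*(r^2 - 5*r) = r*(r + 2)*(r - 5)
(5) = (q - 4)*(q^2 - 9*q + 20) = (q - 5)*(q - 4)*(q - 4)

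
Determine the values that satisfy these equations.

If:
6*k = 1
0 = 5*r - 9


Then:
k = 1/6
r = 9/5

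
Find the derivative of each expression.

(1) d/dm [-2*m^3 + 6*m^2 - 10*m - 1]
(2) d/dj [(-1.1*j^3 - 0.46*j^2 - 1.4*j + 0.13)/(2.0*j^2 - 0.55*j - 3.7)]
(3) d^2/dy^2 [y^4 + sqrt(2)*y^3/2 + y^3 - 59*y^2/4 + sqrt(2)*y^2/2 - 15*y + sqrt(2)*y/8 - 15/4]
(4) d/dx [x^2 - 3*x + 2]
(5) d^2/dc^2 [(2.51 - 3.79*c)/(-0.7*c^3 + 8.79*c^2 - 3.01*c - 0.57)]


(1) = -6*m^2 + 12*m - 10
(2) = (-2.2*j^4 + 1.21*j^3 + 15.263*j^2 + 2.884*j + 5.2515)/(4.0*j^4 - 2.2*j^3 - 14.4975*j^2 + 4.07*j + 13.69)
(3) = 12*y^2 + 3*sqrt(2)*y + 6*y - 59/2 + sqrt(2)
(4) = 2*x - 3
(5) = (11.1426*c^5 - 154.67802*c^4 + 816.795298*c^3 - 1213.475286*c^2 + 518.399136*c - 83.638414)/(0.343*c^9 - 12.9213*c^8 + 166.67931*c^7 - 789.436719*c^6 + 695.677773*c^5 - 99.587286*c^4 - 62.532827*c^3 + 6.925158*c^2 + 2.933847*c + 0.185193)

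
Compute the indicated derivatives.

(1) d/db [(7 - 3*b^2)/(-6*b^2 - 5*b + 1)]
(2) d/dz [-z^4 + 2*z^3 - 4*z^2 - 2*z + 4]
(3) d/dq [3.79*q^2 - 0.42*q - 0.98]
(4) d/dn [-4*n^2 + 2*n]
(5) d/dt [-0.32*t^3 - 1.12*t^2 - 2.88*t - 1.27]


(1) = (15*b^2 + 78*b + 35)/(36*b^4 + 60*b^3 + 13*b^2 - 10*b + 1)
(2) = -4*z^3 + 6*z^2 - 8*z - 2
(3) = 7.58*q - 0.42
(4) = 2 - 8*n
(5) = -0.96*t^2 - 2.24*t - 2.88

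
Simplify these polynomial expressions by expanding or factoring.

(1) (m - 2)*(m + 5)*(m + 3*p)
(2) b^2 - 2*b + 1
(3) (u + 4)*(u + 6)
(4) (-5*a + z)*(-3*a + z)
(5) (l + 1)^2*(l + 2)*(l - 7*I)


(1) = m^3 + 3*m^2*p + 3*m^2 + 9*m*p - 10*m - 30*p
(2) = (b - 1)^2
(3) = u^2 + 10*u + 24
(4) = 15*a^2 - 8*a*z + z^2
(5) = l^4 + 4*l^3 - 7*I*l^3 + 5*l^2 - 28*I*l^2 + 2*l - 35*I*l - 14*I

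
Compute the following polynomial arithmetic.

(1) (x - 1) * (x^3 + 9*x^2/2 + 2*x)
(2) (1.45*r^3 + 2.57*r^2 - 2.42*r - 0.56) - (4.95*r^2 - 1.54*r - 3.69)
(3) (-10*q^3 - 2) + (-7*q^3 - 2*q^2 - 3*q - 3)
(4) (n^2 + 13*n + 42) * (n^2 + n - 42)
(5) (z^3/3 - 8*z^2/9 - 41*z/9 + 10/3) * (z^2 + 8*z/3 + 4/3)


(1) = x^4 + 7*x^3/2 - 5*x^2/2 - 2*x
(2) = 1.45*r^3 - 2.38*r^2 - 0.88*r + 3.13
(3) = -17*q^3 - 2*q^2 - 3*q - 5
(4) = n^4 + 14*n^3 + 13*n^2 - 504*n - 1764
(5) = z^5/3 - 175*z^3/27 - 10*z^2 + 76*z/27 + 40/9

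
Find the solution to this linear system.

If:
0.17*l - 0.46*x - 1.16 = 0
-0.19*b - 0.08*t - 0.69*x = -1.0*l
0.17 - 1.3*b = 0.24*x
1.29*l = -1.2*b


Then:
b = 0.64
l = -0.59
t = 14.72
x = -2.74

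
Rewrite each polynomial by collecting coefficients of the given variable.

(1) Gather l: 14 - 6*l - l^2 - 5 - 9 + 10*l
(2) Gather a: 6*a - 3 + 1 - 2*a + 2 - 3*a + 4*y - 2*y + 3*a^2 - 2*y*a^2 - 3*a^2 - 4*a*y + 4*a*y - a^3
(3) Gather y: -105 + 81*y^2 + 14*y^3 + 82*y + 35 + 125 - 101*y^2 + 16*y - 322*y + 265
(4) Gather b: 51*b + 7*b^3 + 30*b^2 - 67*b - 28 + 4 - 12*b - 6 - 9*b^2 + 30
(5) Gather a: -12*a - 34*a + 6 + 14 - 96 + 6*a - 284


(1) = -l^2 + 4*l
(2) = -a^3 - 2*a^2*y + a + 2*y
(3) = 14*y^3 - 20*y^2 - 224*y + 320
(4) = 7*b^3 + 21*b^2 - 28*b
(5) = -40*a - 360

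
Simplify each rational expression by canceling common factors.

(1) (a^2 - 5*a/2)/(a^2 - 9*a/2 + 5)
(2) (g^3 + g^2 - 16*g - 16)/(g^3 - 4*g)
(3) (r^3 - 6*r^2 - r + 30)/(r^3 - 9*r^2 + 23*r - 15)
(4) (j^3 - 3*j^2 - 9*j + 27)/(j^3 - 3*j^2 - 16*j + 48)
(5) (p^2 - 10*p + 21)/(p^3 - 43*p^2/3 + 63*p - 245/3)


(1) = a/(a - 2)
(2) = (g^3 + g^2 - 16*g - 16)/(g^3 - 4*g)
(3) = (r + 2)/(r - 1)
(4) = (j^2 - 9)/(j^2 - 16)
(5) = (3*p - 9)/(3*p^2 - 22*p + 35)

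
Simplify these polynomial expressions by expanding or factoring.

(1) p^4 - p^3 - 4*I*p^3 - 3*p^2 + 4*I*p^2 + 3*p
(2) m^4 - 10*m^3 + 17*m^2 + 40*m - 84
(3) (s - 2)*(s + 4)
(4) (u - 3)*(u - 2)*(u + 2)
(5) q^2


(1) = p*(p - 1)*(p - 3*I)*(p - I)
(2) = (m - 7)*(m - 3)*(m - 2)*(m + 2)
(3) = s^2 + 2*s - 8
(4) = u^3 - 3*u^2 - 4*u + 12
(5) = q^2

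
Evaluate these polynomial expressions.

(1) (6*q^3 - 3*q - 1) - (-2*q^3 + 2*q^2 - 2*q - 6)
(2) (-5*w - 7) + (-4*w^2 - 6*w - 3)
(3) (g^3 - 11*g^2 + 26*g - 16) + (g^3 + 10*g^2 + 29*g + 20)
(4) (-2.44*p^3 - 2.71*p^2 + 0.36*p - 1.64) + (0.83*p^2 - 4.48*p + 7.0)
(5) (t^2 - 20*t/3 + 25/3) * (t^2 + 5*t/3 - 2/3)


(1) = 8*q^3 - 2*q^2 - q + 5
(2) = -4*w^2 - 11*w - 10
(3) = 2*g^3 - g^2 + 55*g + 4
(4) = -2.44*p^3 - 1.88*p^2 - 4.12*p + 5.36
(5) = t^4 - 5*t^3 - 31*t^2/9 + 55*t/3 - 50/9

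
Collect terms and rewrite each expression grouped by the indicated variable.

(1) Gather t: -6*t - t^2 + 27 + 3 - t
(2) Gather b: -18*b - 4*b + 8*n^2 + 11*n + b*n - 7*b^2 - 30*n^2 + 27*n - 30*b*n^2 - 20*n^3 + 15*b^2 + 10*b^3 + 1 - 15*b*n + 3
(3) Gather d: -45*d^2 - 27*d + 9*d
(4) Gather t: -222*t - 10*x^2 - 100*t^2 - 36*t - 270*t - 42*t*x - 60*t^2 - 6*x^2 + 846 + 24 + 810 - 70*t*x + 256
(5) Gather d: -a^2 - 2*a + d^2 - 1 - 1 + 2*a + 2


(1) = -t^2 - 7*t + 30
(2) = 10*b^3 + 8*b^2 + b*(-30*n^2 - 14*n - 22) - 20*n^3 - 22*n^2 + 38*n + 4
(3) = -45*d^2 - 18*d
(4) = -160*t^2 + t*(-112*x - 528) - 16*x^2 + 1936
(5) = -a^2 + d^2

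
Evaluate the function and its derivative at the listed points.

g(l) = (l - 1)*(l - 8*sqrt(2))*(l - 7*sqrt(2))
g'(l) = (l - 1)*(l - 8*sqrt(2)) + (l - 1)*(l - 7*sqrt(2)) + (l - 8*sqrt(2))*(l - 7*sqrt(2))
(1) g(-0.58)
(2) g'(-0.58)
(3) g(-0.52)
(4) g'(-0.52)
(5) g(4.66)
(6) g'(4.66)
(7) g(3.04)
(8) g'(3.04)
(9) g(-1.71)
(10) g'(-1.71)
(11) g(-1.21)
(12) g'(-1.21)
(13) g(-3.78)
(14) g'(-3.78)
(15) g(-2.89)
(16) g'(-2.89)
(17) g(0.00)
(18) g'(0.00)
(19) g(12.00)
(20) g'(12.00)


(1) = -196.93
(2) = 159.99
(3) = -187.42
(4) = 157.13
(5) = 127.60
(6) = -8.67
(7) = 115.78
(8) = 25.88
(9) = -409.75
(10) = 217.95
(11) = -307.48
(12) = 191.36
(13) = -986.95
(14) = 344.01
(15) = -706.65
(16) = 286.66
(17) = -112.00
(18) = 133.21
(19) = 15.86
(20) = 32.10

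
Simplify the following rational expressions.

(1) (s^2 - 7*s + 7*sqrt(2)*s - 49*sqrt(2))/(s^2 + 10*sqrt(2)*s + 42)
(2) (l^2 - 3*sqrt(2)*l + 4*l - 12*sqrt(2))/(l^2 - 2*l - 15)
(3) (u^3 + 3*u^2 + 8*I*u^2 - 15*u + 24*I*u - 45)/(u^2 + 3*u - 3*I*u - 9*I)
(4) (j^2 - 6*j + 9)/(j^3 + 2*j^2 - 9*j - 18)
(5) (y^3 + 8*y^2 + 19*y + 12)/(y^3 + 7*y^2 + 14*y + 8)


(1) = (s - 7)/(s + 3*sqrt(2))
(2) = (l^2 + l*(4 - 3*sqrt(2)) - 12*sqrt(2))/(l^2 - 2*l - 15)
(3) = (u^2 + 8*I*u - 15)/(u - 3*I)
(4) = (j - 3)/(j^2 + 5*j + 6)
(5) = (y + 3)/(y + 2)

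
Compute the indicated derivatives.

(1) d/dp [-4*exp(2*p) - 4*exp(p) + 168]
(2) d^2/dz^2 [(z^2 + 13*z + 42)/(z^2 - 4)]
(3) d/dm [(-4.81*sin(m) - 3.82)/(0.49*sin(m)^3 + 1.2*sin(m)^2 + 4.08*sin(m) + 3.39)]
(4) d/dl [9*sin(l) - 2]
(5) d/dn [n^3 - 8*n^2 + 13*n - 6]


(1) = (-8*exp(p) - 4)*exp(p)
(2) = 2*(13*z^3 + 138*z^2 + 156*z + 184)/(z^6 - 12*z^4 + 48*z^2 - 64)
(3) = (4.7138*sin(m)^3 + 11.3874*sin(m)^2 + 9.168*sin(m) - 0.7203)*cos(m)/(0.2401*sin(m)^6 + 1.176*sin(m)^5 + 5.4384*sin(m)^4 + 13.1142*sin(m)^3 + 24.7824*sin(m)^2 + 27.6624*sin(m) + 11.4921)
(4) = 9*cos(l)
(5) = 3*n^2 - 16*n + 13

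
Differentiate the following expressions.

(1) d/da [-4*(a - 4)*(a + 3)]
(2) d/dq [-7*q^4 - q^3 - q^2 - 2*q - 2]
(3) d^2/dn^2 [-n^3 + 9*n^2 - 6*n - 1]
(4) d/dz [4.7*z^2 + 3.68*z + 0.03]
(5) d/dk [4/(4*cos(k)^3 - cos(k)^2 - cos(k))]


(1) = 4 - 8*a
(2) = -28*q^3 - 3*q^2 - 2*q - 2
(3) = 18 - 6*n
(4) = 9.4*z + 3.68
(5) = 4*(12*sin(k) - sin(k)/cos(k)^2 - 2*tan(k))/(4*sin(k)^2 + cos(k) - 3)^2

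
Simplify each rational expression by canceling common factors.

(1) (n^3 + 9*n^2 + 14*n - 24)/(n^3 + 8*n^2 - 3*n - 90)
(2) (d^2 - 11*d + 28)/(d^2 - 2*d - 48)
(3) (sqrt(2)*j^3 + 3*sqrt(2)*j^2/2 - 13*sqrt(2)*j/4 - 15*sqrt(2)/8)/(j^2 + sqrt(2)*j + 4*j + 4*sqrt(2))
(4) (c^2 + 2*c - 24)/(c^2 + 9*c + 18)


(1) = (n^2 + 3*n - 4)/(n^2 + 2*n - 15)
(2) = (d^2 - 11*d + 28)/(d^2 - 2*d - 48)
(3) = (8*sqrt(2)*j^3 + 12*sqrt(2)*j^2 - 26*sqrt(2)*j - 15*sqrt(2))/(8*j^2 + j*(8*sqrt(2) + 32) + 32*sqrt(2))
(4) = (c - 4)/(c + 3)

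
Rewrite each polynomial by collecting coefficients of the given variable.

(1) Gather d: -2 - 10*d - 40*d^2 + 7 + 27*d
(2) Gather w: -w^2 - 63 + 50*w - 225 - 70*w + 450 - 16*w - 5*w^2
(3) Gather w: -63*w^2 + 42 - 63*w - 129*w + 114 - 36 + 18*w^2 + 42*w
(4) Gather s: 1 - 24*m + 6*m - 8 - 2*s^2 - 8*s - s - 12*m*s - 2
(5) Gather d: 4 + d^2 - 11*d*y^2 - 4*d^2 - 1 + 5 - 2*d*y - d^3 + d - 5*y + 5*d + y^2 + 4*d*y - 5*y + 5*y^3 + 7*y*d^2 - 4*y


(1) = -40*d^2 + 17*d + 5
(2) = -6*w^2 - 36*w + 162
(3) = -45*w^2 - 150*w + 120
(4) = -18*m - 2*s^2 + s*(-12*m - 9) - 9
(5) = -d^3 + d^2*(7*y - 3) + d*(-11*y^2 + 2*y + 6) + 5*y^3 + y^2 - 14*y + 8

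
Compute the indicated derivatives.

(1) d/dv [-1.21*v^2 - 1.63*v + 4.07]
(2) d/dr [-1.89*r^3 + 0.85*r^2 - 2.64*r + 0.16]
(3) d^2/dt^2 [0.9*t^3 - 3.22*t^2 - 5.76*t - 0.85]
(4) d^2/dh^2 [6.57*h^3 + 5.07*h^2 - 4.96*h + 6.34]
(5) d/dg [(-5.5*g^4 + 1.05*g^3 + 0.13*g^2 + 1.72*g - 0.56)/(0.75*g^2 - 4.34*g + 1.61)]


(1) = -2.42*v - 1.63
(2) = -5.67*r^2 + 1.7*r - 2.64
(3) = 5.4*t - 6.44
(4) = 39.42*h + 10.14
(5) = (-8.25*g^5 + 72.3975*g^4 - 44.534*g^3 + 3.2173*g^2 + 1.2586*g + 0.3388)/(0.5625*g^4 - 6.51*g^3 + 21.2506*g^2 - 13.9748*g + 2.5921)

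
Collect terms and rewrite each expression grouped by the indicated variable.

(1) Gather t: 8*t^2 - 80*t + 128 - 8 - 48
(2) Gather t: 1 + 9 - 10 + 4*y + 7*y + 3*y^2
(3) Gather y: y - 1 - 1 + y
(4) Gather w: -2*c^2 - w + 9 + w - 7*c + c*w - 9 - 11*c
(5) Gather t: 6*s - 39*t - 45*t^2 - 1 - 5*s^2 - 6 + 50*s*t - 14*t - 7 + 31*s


(1) = 8*t^2 - 80*t + 72
(2) = 3*y^2 + 11*y
(3) = 2*y - 2
(4) = -2*c^2 + c*w - 18*c
(5) = -5*s^2 + 37*s - 45*t^2 + t*(50*s - 53) - 14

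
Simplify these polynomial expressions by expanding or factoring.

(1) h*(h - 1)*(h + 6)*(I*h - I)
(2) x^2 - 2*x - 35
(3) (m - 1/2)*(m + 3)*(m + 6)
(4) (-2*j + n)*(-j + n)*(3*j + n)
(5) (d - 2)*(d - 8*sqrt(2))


(1) = I*h^4 + 4*I*h^3 - 11*I*h^2 + 6*I*h
(2) = (x - 7)*(x + 5)
(3) = m^3 + 17*m^2/2 + 27*m/2 - 9
(4) = 6*j^3 - 7*j^2*n + n^3
(5) = d^2 - 8*sqrt(2)*d - 2*d + 16*sqrt(2)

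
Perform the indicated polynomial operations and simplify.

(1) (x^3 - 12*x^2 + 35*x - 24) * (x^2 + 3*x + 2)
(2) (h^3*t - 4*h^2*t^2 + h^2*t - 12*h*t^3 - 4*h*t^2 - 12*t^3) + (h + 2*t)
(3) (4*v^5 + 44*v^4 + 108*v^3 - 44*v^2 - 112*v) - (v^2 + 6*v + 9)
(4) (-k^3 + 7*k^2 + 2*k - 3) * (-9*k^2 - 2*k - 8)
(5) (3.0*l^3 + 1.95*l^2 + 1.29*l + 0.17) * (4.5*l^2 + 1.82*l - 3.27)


(1) = x^5 - 9*x^4 + x^3 + 57*x^2 - 2*x - 48
(2) = h^3*t - 4*h^2*t^2 + h^2*t - 12*h*t^3 - 4*h*t^2 + h - 12*t^3 + 2*t
(3) = 4*v^5 + 44*v^4 + 108*v^3 - 45*v^2 - 118*v - 9
(4) = 9*k^5 - 61*k^4 - 24*k^3 - 33*k^2 - 10*k + 24
(5) = 13.5*l^5 + 14.235*l^4 - 0.456*l^3 - 3.2637*l^2 - 3.9089*l - 0.5559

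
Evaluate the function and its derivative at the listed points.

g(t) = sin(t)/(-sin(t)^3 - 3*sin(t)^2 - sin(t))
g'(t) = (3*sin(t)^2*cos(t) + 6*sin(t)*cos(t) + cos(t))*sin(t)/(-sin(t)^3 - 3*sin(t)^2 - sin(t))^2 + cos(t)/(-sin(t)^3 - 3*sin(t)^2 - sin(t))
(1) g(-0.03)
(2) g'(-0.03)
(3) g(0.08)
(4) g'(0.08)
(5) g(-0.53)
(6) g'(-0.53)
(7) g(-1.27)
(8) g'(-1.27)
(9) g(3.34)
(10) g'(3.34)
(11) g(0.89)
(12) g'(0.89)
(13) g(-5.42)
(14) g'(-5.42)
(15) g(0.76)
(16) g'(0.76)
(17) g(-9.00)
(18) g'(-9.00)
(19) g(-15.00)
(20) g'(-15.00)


(1) = -1.10
(2) = 3.54
(3) = -0.80
(4) = 2.03
(5) = 3.83
(6) = 25.18
(7) = 1.05
(8) = 0.36
(9) = -2.23
(10) = -12.76
(11) = -0.25
(12) = 0.19
(13) = -0.26
(14) = 0.20
(15) = -0.28
(16) = 0.25
(17) = 15.03
(18) = -448.09
(19) = 1.89
(20) = -4.63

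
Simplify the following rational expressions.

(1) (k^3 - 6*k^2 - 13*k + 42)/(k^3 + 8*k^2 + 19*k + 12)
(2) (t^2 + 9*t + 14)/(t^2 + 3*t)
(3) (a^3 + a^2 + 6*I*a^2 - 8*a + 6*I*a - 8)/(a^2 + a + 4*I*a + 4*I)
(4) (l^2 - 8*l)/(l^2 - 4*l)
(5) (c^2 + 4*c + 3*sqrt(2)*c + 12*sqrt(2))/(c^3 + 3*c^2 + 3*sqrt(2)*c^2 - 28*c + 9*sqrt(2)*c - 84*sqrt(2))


(1) = (k^2 - 9*k + 14)/(k^2 + 5*k + 4)
(2) = (t^2 + 9*t + 14)/(t^2 + 3*t)
(3) = a + 2*I
(4) = (l - 8)/(l - 4)
(5) = (c + 4)/(c^2 + 3*c - 28)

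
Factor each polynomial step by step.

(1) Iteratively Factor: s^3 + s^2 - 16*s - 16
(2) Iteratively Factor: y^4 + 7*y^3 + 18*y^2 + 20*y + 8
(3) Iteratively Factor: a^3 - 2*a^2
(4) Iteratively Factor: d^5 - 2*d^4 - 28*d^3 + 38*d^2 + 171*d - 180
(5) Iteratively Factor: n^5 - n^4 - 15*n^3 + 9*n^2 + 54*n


(1) = (s - 4)*(s^2 + 5*s + 4) = (s - 4)*(s + 1)*(s + 4)
(2) = (y + 2)*(y^3 + 5*y^2 + 8*y + 4) = (y + 2)^2*(y^2 + 3*y + 2) = (y + 2)^3*(y + 1)
(3) = (a)*(a^2 - 2*a) = a*(a - 2)*(a)
(4) = (d - 5)*(d^4 + 3*d^3 - 13*d^2 - 27*d + 36) = (d - 5)*(d + 3)*(d^3 - 13*d + 12) = (d - 5)*(d - 3)*(d + 3)*(d^2 + 3*d - 4) = (d - 5)*(d - 3)*(d - 1)*(d + 3)*(d + 4)
(5) = (n - 3)*(n^4 + 2*n^3 - 9*n^2 - 18*n) = (n - 3)*(n + 3)*(n^3 - n^2 - 6*n) = (n - 3)^2*(n + 3)*(n^2 + 2*n) = n*(n - 3)^2*(n + 3)*(n + 2)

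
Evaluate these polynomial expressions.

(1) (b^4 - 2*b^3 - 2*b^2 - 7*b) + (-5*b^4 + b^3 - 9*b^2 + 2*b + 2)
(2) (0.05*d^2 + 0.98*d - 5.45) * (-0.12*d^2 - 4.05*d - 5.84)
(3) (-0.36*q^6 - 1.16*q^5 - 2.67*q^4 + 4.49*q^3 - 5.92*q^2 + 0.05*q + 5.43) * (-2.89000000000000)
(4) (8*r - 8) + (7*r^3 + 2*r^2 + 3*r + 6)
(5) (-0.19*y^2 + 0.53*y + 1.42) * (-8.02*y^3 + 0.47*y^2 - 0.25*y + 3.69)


(1) = -4*b^4 - b^3 - 11*b^2 - 5*b + 2
(2) = -0.006*d^4 - 0.3201*d^3 - 3.607*d^2 + 16.3493*d + 31.828
(3) = 1.0404*q^6 + 3.3524*q^5 + 7.7163*q^4 - 12.9761*q^3 + 17.1088*q^2 - 0.1445*q - 15.6927
(4) = 7*r^3 + 2*r^2 + 11*r - 2
(5) = 1.5238*y^5 - 4.3399*y^4 - 11.0918*y^3 - 0.1662*y^2 + 1.6007*y + 5.2398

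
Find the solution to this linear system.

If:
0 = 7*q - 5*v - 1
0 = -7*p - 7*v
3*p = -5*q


Then:
p = 5/4
q = -3/4
v = -5/4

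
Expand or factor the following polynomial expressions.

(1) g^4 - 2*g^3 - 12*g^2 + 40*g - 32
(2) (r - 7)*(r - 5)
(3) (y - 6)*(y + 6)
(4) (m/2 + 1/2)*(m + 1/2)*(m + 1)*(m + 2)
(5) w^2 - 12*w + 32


(1) = (g - 2)^3*(g + 4)
(2) = r^2 - 12*r + 35
(3) = y^2 - 36
(4) = m^4/2 + 9*m^3/4 + 7*m^2/2 + 9*m/4 + 1/2
(5) = (w - 8)*(w - 4)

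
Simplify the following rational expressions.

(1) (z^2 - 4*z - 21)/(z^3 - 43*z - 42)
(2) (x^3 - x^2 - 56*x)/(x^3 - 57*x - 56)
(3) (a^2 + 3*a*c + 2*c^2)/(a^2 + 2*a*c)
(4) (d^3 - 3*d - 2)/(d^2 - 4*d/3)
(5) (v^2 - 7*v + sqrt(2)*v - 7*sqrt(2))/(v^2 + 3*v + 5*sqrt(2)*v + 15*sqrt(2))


(1) = (z + 3)/(z^2 + 7*z + 6)
(2) = x/(x + 1)
(3) = (a + c)/a
(4) = (3*d^3 - 9*d - 6)/(3*d^2 - 4*d)
(5) = (v^2 + v*(-7 + sqrt(2)) - 7*sqrt(2))/(v^2 + v*(3 + 5*sqrt(2)) + 15*sqrt(2))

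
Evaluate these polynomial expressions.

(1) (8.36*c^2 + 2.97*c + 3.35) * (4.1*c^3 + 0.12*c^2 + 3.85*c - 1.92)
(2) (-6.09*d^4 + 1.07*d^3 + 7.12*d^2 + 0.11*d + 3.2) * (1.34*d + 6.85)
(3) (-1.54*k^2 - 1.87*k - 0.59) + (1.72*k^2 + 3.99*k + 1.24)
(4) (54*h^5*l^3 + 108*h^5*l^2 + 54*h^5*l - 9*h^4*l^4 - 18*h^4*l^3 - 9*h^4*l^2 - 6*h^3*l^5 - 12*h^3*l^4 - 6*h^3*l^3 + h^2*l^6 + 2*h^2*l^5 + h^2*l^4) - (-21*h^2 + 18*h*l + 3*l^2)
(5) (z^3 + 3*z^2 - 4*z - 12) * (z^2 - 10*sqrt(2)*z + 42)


(1) = 34.276*c^5 + 13.1802*c^4 + 46.2774*c^3 - 4.2147*c^2 + 7.1951*c - 6.432
(2) = -8.1606*d^5 - 40.2827*d^4 + 16.8703*d^3 + 48.9194*d^2 + 5.0415*d + 21.92
(3) = 0.18*k^2 + 2.12*k + 0.65
(4) = 54*h^5*l^3 + 108*h^5*l^2 + 54*h^5*l - 9*h^4*l^4 - 18*h^4*l^3 - 9*h^4*l^2 - 6*h^3*l^5 - 12*h^3*l^4 - 6*h^3*l^3 + h^2*l^6 + 2*h^2*l^5 + h^2*l^4 + 21*h^2 - 18*h*l - 3*l^2
(5) = z^5 - 10*sqrt(2)*z^4 + 3*z^4 - 30*sqrt(2)*z^3 + 38*z^3 + 40*sqrt(2)*z^2 + 114*z^2 - 168*z + 120*sqrt(2)*z - 504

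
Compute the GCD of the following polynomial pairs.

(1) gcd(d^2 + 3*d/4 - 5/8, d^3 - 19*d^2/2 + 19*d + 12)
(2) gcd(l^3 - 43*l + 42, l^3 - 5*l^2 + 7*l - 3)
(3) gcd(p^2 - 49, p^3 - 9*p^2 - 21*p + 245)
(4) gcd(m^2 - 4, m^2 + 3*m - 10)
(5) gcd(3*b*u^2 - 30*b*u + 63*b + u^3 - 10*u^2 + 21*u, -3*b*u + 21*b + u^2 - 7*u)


(1) = 1
(2) = l - 1
(3) = p - 7
(4) = gcd((m - 2)*(m + 2), (m - 2)*(m + 5)) = m - 2
(5) = gcd((3*b + u)*(u - 7)*(u - 3), (-3*b + u)*(u - 7)) = u - 7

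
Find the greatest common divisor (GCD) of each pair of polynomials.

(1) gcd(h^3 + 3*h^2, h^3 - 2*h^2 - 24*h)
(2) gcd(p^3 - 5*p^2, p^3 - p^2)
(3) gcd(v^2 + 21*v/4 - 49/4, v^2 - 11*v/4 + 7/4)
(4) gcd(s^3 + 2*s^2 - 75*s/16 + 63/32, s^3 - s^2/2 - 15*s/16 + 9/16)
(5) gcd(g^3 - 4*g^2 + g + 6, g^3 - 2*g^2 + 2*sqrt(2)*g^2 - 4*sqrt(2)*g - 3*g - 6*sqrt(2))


(1) = h
(2) = p^2
(3) = v - 7/4
(4) = gcd((s - 3/4)^2*(s + 7/2), (s - 3/4)^2*(s + 1)) = s^2 - 3*s/2 + 9/16
(5) = g^2 - 2*g - 3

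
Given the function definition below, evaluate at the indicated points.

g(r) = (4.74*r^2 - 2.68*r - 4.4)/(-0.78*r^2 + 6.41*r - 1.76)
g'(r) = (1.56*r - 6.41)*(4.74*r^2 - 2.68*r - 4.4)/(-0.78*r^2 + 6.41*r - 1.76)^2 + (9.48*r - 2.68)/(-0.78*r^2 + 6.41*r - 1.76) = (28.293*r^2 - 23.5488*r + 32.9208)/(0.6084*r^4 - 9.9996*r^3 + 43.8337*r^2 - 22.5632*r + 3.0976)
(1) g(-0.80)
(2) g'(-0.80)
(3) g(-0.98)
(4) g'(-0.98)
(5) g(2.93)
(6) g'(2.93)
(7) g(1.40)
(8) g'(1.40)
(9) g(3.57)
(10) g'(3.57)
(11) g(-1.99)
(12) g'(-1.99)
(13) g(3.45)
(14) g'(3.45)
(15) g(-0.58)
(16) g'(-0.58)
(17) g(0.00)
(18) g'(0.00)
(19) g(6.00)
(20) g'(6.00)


(1) = -0.11
(2) = 1.28
(3) = -0.32
(4) = 1.08
(5) = 2.75
(6) = 1.94
(7) = 0.20
(8) = 1.71
(9) = 4.15
(10) = 2.47
(11) = -1.12
(12) = 0.62
(13) = 3.86
(14) = 2.35
(15) = 0.22
(16) = 1.70
(17) = 2.50
(18) = 10.63
(19) = 17.42
(20) = 12.25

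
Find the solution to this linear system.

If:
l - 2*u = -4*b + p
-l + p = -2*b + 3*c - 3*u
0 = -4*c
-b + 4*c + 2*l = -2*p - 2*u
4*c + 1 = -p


Then:
b = -4/45
c = 0
l = 19/45
p = -1
u = 8/15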